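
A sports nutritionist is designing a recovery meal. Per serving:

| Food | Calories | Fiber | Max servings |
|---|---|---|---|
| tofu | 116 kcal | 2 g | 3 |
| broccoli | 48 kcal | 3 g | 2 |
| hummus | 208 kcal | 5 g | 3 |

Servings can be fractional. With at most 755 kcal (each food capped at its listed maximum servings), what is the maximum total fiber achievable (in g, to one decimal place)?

Fiber per kcal: broccoli 0.0625, hummus 0.02404, tofu 0.01724.
Take 2 servings of broccoli: uses 96 kcal, +6.0 g fiber (running total 6.0 g).
Take 3 servings of hummus: uses 624 kcal, +15.0 g fiber (running total 21.0 g).
Take 0.3017 servings of tofu: uses 35 kcal, +0.6 g fiber (running total 21.6 g).
Greedy by best ratio exhausts the calories allowance optimally: 21.6 g.

21.6 g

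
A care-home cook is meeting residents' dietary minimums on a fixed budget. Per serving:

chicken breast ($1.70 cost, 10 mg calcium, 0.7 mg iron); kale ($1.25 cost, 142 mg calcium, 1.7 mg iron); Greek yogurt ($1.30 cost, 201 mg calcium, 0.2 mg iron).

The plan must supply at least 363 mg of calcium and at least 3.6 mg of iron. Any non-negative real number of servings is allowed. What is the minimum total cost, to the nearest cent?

Check every corner: each single food scaled to meet both minima, and each pair solved so both constraints bind.
chicken breast only: max(363/10, 3.6/0.7) = 36.3 servings → $61.71.
kale only: max(363/142, 3.6/1.7) = 2.556 servings → $3.20.
Greek yogurt only: max(363/201, 3.6/0.2) = 18 servings → $23.40.
chicken breast + kale: the both-tight solution has a negative serving — not a feasible corner.
chicken breast + Greek yogurt with both tight: 4.694 servings and 1.572 servings → $10.02.
kale + Greek yogurt with both tight: 2.078 servings and 0.338 servings → $3.04.
The minimum over all feasible corners is $3.04.

$3.04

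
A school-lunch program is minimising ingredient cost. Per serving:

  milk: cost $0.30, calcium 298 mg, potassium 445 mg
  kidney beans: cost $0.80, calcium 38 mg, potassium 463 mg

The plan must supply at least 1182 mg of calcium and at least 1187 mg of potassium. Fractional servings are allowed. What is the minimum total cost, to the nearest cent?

$1.19

Check every corner: each single food scaled to meet both minima, and each pair solved so both constraints bind.
milk only: max(1182/298, 1187/445) = 3.966 servings → $1.19.
kidney beans only: max(1182/38, 1187/463) = 31.11 servings → $24.88.
milk + kidney beans: intersection lies outside the first quadrant.
Cheapest feasible corner: $1.19.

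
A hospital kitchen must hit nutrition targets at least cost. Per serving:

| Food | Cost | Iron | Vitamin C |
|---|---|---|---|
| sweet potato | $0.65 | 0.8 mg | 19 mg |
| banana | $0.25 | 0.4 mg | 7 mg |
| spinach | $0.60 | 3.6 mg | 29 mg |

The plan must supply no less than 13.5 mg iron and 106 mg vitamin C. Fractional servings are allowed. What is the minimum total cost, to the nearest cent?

$2.25

This is a tiny linear program; its minimum lies at a vertex of the feasible set. List the vertices and price them.
sweet potato only: max(13.5/0.8, 106/19) = 16.88 servings → $10.97.
banana only: max(13.5/0.4, 106/7) = 33.75 servings → $8.44.
spinach only: max(13.5/3.6, 106/29) = 3.75 servings → $2.25.
sweet potato + banana with both targets exact would need a negative amount; discard.
sweet potato + spinach with both targets exact would need a negative amount; discard.
banana + spinach: the both-tight solution has a negative serving — not a feasible corner.
Cheapest feasible corner: $2.25.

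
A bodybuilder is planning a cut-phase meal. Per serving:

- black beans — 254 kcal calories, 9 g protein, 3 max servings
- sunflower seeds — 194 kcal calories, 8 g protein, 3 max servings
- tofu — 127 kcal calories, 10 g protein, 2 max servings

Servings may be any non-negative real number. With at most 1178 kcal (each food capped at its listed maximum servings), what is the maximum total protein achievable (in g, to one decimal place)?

56.1 g

Protein per kcal: tofu 0.07874, sunflower seeds 0.04124, black beans 0.03543.
Take 2 servings of tofu: uses 254 kcal, +20.0 g protein (running total 20.0 g).
Take 3 servings of sunflower seeds: uses 582 kcal, +24.0 g protein (running total 44.0 g).
Take 1.346 servings of black beans: uses 342 kcal, +12.1 g protein (running total 56.1 g).
Filling greedily by protein-per-kcal is optimal for one linear limit, giving 56.1 g.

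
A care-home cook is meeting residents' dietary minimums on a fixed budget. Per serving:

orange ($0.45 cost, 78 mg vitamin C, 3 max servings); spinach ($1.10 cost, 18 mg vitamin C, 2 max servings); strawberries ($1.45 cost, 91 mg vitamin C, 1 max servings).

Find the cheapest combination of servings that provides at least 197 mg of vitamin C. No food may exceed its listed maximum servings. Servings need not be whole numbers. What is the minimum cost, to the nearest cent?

$1.14

Cost per mg of vitamin C: orange $0.0058, strawberries $0.0159, spinach $0.0611.
Take 2.526 servings of orange: +197.0 mg vitamin C for $1.14 (total $1.14, still need 0.0 mg).
Filling from the cheapest source first is optimal under one linear minimum: $1.14.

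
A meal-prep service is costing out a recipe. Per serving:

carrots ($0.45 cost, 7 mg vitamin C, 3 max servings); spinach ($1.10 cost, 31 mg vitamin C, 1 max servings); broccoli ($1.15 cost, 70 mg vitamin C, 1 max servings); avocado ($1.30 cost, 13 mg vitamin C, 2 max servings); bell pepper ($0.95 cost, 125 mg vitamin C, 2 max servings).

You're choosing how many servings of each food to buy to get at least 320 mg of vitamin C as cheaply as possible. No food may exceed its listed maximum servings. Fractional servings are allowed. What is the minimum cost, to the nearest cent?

Cost per mg of vitamin C: bell pepper $0.0076, broccoli $0.0164, spinach $0.0355, carrots $0.0643, avocado $0.1000.
Take 2 servings of bell pepper: +250.0 mg vitamin C for $1.90 (total $1.90, still need 70.0 mg).
Take 1 serving of broccoli: +70.0 mg vitamin C for $1.15 (total $3.05, still need 0.0 mg).
Filling from the cheapest source first is optimal under one linear minimum: $3.05.

$3.05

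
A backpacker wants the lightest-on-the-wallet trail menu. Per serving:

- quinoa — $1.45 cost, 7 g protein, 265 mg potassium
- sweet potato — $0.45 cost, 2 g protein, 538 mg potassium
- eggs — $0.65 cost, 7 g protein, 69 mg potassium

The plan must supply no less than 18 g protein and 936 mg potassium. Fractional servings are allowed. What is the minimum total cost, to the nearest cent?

At the optimum either one food covers both requirements or two foods hit both targets exactly; no other combination can be cheaper.
quinoa only: max(18/7, 936/265) = 3.532 servings → $5.12.
sweet potato only: max(18/2, 936/538) = 9 servings → $4.05.
eggs only: max(18/7, 936/69) = 13.57 servings → $8.82.
quinoa + sweet potato with both tight: 2.414 servings and 0.5507 servings → $3.75.
quinoa + eggs: intersection lies outside the first quadrant.
sweet potato + eggs with both tight: 1.464 servings and 2.153 servings → $2.06.
So the least-cost plan costs $2.06.

$2.06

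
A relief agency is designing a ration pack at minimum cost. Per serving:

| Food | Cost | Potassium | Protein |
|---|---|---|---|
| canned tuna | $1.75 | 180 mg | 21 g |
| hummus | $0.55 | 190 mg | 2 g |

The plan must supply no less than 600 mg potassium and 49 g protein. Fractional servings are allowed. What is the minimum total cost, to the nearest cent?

$4.48

At the optimum either one food covers both requirements or two foods hit both targets exactly; no other combination can be cheaper.
canned tuna only: max(600/180, 49/21) = 3.333 servings → $5.83.
hummus only: max(600/190, 49/2) = 24.5 servings → $13.47.
canned tuna + hummus with both tight: 2.234 servings and 1.041 servings → $4.48.
So the least-cost plan costs $4.48.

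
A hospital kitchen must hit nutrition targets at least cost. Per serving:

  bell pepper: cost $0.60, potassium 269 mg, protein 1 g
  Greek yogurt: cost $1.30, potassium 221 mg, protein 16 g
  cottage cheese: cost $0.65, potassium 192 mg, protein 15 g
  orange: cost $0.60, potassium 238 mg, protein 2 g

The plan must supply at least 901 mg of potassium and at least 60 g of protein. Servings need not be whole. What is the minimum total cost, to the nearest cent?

$2.89

A basic optimal solution has at most two foods positive. Try each food alone and each pair with both targets met exactly.
bell pepper only: max(901/269, 60/1) = 60 servings → $36.00.
Greek yogurt only: max(901/221, 60/16) = 4.077 servings → $5.30.
cottage cheese only: max(901/192, 60/15) = 4.693 servings → $3.05.
orange only: max(901/238, 60/2) = 30 servings → $18.00.
bell pepper + Greek yogurt with both tight: 0.2831 servings and 3.732 servings → $5.02.
bell pepper + cottage cheese with both tight: 0.5191 servings and 3.965 servings → $2.89.
bell pepper + orange with both targets exact would need a negative amount; discard.
Greek yogurt + cottage cheese with both targets exact would need a negative amount; discard.
Greek yogurt + orange with both tight: 3.707 servings and 0.3434 servings → $5.03.
cottage cheese + orange with both tight: 3.917 servings and 0.6262 servings → $2.92.
Cheapest feasible corner: $2.89.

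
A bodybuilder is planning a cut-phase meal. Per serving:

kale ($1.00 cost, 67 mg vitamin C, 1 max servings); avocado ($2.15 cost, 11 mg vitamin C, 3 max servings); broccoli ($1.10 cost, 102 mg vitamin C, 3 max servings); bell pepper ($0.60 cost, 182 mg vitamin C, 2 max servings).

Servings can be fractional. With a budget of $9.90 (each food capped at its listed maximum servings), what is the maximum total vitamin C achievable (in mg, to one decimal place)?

Vitamin C per dollar: bell pepper 303.3, broccoli 92.73, kale 67, avocado 5.116.
Take 2 servings of bell pepper: spends $1.20, +364.0 mg vitamin C (running total 364.0 mg).
Take 3 servings of broccoli: spends $3.30, +306.0 mg vitamin C (running total 670.0 mg).
Take 1 serving of kale: spends $1.00, +67.0 mg vitamin C (running total 737.0 mg).
Take 2.047 servings of avocado: spends $4.40, +22.5 mg vitamin C (running total 759.5 mg).
Filling greedily by vitamin C-per-dollar is optimal for one linear limit, giving 759.5 mg.

759.5 mg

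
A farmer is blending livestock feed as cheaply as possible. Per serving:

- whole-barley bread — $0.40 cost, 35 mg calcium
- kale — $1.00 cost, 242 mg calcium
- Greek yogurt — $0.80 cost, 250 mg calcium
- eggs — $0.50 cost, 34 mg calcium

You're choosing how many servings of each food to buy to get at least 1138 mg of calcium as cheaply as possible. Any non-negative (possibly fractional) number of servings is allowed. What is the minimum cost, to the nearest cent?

Cost per mg of calcium: Greek yogurt $0.0032, kale $0.0041, whole-barley bread $0.0114, eggs $0.0147.
With no serving limits, use only Greek yogurt: 1138 mg / 250 mg = 4.552 servings × $0.80 = $3.64.

$3.64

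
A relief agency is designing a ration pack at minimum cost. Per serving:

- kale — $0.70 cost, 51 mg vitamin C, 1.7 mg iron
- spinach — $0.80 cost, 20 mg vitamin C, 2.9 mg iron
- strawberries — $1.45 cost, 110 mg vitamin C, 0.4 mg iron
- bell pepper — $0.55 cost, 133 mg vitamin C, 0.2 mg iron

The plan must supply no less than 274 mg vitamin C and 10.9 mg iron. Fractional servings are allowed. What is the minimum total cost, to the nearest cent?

A basic optimal solution has at most two foods positive. Try each food alone and each pair with both targets met exactly.
kale only: max(274/51, 10.9/1.7) = 6.412 servings → $4.49.
spinach only: max(274/20, 10.9/2.9) = 13.7 servings → $10.96.
strawberries only: max(274/110, 10.9/0.4) = 27.25 servings → $39.51.
bell pepper only: max(274/133, 10.9/0.2) = 54.5 servings → $29.98.
kale + spinach with both tight: 5.062 servings and 0.791 servings → $4.18.
kale + strawberries: the both-tight solution has a negative serving — not a feasible corner.
kale + bell pepper: intersection lies outside the first quadrant.
spinach + strawberries with both tight: 3.503 servings and 1.854 servings → $5.49.
spinach + bell pepper with both tight: 3.654 servings and 1.511 servings → $3.75.
strawberries + bell pepper: the both-tight solution has a negative serving — not a feasible corner.
Cheapest feasible corner: $3.75.

$3.75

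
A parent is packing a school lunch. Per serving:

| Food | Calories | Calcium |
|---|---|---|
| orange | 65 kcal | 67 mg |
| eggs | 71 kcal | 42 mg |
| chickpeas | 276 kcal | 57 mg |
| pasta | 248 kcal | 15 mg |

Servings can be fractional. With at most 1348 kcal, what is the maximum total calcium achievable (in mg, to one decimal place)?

Calcium per kcal: orange 1.031, eggs 0.5915, chickpeas 0.2065, pasta 0.06048.
With no serving limits, spend the whole calories allowance on orange: 1348 kcal / 65 kcal × 67 mg = 1389.5 mg.

1389.5 mg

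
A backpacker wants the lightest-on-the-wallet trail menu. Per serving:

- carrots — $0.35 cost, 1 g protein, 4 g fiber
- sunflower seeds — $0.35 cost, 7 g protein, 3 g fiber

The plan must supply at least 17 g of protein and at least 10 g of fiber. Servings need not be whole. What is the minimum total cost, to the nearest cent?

An LP optimum is at a vertex; with two nutrient constraints at most two foods are used. Check each candidate.
carrots only: max(17/1, 10/4) = 17 servings → $5.95.
sunflower seeds only: max(17/7, 10/3) = 3.333 servings → $1.17.
carrots + sunflower seeds with both tight: 0.76 servings and 2.32 servings → $1.08.
The minimum over all feasible corners is $1.08.

$1.08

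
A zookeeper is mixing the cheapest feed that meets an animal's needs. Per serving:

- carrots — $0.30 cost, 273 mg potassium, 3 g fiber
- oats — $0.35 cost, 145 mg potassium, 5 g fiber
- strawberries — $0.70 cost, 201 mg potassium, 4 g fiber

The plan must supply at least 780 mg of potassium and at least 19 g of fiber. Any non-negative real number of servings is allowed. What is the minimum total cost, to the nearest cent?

Minimising a linear cost over {potassium ≥ 780, fiber ≥ 19, servings ≥ 0} — the optimum is at a vertex, using one or two foods.
carrots only: max(780/273, 19/3) = 6.333 servings → $1.90.
oats only: max(780/145, 19/5) = 5.379 servings → $1.88.
strawberries only: max(780/201, 19/4) = 4.75 servings → $3.33.
carrots + oats with both tight: 1.231 servings and 3.061 servings → $1.44.
carrots + strawberries: intersection lies outside the first quadrant.
oats + strawberries with both tight: 1.645 servings and 2.694 servings → $2.46.
Cheapest feasible corner: $1.44.

$1.44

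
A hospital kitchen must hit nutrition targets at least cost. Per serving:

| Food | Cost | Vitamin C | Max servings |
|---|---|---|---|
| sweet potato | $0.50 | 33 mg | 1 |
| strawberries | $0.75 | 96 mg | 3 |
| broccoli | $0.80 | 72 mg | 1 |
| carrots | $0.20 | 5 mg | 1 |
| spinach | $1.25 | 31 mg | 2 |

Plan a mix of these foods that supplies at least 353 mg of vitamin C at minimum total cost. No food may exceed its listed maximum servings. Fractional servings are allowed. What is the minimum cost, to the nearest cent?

$2.97

Cost per mg of vitamin C: strawberries $0.0078, broccoli $0.0111, sweet potato $0.0152, carrots $0.0400, spinach $0.0403.
Take 3 servings of strawberries: +288.0 mg vitamin C for $2.25 (total $2.25, still need 65.0 mg).
Take 0.9028 servings of broccoli: +65.0 mg vitamin C for $0.72 (total $2.97, still need 0.0 mg).
Greedy by cheapest-per-mg is optimal for a single linear constraint, so the minimum cost is $2.97.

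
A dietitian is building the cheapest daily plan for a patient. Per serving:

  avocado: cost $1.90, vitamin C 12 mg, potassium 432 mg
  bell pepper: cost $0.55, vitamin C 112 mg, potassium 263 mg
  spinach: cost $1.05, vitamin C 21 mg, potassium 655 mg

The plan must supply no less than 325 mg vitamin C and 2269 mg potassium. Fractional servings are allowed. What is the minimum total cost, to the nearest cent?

avocado only: max(325/12, 2269/432) = 27.08 servings → $51.46.
bell pepper only: max(325/112, 2269/263) = 8.627 servings → $4.75.
spinach only: max(325/21, 2269/655) = 15.48 servings → $16.25.
avocado + bell pepper with both tight: 3.729 servings and 2.502 servings → $8.46.
avocado + spinach: the both-tight solution has a negative serving — not a feasible corner.
bell pepper + spinach with both tight: 2.436 servings and 2.486 servings → $3.95.
So the least-cost plan costs $3.95.

$3.95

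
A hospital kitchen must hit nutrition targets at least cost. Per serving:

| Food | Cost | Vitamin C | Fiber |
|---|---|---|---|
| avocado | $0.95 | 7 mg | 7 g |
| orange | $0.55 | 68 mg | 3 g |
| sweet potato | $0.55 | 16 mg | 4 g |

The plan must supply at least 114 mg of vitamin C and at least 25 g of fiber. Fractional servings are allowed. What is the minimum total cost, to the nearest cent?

$3.47

An LP optimum is at a vertex; with two nutrient constraints at most two foods are used. Check each candidate.
avocado only: max(114/7, 25/7) = 16.29 servings → $15.47.
orange only: max(114/68, 25/3) = 8.333 servings → $4.58.
sweet potato only: max(114/16, 25/4) = 7.125 servings → $3.92.
avocado + orange with both tight: 2.985 servings and 1.369 servings → $3.59.
avocado + sweet potato: intersection lies outside the first quadrant.
orange + sweet potato with both tight: 0.25 servings and 6.062 servings → $3.47.
Cheapest feasible corner: $3.47.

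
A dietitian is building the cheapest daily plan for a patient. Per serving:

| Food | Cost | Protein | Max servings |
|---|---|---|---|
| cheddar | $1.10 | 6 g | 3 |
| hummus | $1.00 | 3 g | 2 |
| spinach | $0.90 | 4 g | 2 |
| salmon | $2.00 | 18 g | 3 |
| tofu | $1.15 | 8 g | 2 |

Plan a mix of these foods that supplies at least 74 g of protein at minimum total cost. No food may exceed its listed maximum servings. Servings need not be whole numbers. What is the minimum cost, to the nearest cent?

$9.03

Cost per g of protein: salmon $0.1111, tofu $0.1437, cheddar $0.1833, spinach $0.2250, hummus $0.3333.
Take 3 servings of salmon: +54.0 g protein for $6.00 (total $6.00, still need 20.0 g).
Take 2 servings of tofu: +16.0 g protein for $2.30 (total $8.30, still need 4.0 g).
Take 0.6667 servings of cheddar: +4.0 g protein for $0.73 (total $9.03, still need 0.0 g).
Greedy by cheapest-per-g is optimal for a single linear constraint, so the minimum cost is $9.03.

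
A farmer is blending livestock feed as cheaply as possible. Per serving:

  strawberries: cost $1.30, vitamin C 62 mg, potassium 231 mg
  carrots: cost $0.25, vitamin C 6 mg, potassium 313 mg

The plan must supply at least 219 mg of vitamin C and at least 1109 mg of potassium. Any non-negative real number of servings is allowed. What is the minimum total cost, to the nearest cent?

Compare the cost at each extreme point of the feasible region.
strawberries only: max(219/62, 1109/231) = 4.801 servings → $6.24.
carrots only: max(219/6, 1109/313) = 36.5 servings → $9.12.
strawberries + carrots with both tight: 3.435 servings and 1.008 servings → $4.72.
Cheapest feasible corner: $4.72.

$4.72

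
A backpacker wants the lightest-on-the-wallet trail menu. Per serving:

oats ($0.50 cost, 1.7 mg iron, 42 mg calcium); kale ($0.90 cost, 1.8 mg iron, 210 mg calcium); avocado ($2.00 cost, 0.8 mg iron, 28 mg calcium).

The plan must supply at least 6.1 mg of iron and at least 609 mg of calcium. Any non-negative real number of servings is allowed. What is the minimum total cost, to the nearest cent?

$2.82

oats only: max(6.1/1.7, 609/42) = 14.5 servings → $7.25.
kale only: max(6.1/1.8, 609/210) = 3.389 servings → $3.05.
avocado only: max(6.1/0.8, 609/28) = 21.75 servings → $43.50.
oats + kale with both tight: 0.6567 servings and 2.769 servings → $2.82.
oats + avocado: intersection lies outside the first quadrant.
kale + avocado with both tight: 2.69 servings and 1.571 servings → $5.56.
The minimum over all feasible corners is $2.82.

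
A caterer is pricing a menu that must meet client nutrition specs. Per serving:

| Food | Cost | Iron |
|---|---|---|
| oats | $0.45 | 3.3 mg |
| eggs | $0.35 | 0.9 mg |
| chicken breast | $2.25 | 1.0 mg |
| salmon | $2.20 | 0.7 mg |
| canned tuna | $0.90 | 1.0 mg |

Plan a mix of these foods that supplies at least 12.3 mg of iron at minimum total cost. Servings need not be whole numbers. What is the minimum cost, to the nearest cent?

Cost per mg of iron: oats $0.1364, eggs $0.3889, canned tuna $0.9000, chicken breast $2.2500, salmon $3.1429.
With no serving limits, use only oats: 12.3 mg / 3.3 mg = 3.727 servings × $0.45 = $1.68.

$1.68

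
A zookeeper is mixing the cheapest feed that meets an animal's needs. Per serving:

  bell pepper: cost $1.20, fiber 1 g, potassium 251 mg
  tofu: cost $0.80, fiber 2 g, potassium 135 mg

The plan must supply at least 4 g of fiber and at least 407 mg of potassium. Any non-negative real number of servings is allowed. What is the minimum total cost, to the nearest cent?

A basic optimal solution has at most two foods positive. Try each food alone and each pair with both targets met exactly.
bell pepper only: max(4/1, 407/251) = 4 servings → $4.80.
tofu only: max(4/2, 407/135) = 3.015 servings → $2.41.
bell pepper + tofu with both tight: 0.7466 servings and 1.627 servings → $2.20.
So the least-cost plan costs $2.20.

$2.20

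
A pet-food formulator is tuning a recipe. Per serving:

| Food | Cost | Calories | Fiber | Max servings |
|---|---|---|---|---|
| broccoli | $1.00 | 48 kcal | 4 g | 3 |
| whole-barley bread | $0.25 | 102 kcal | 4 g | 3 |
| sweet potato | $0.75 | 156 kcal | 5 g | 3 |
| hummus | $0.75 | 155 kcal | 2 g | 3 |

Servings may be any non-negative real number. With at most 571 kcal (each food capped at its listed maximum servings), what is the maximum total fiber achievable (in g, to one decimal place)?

27.9 g

Fiber per kcal: broccoli 0.08333, whole-barley bread 0.03922, sweet potato 0.03205, hummus 0.0129.
Take 3 servings of broccoli: uses 144 kcal, +12.0 g fiber (running total 12.0 g).
Take 3 servings of whole-barley bread: uses 306 kcal, +12.0 g fiber (running total 24.0 g).
Take 0.7756 servings of sweet potato: uses 121 kcal, +3.9 g fiber (running total 27.9 g).
Filling greedily by fiber-per-kcal is optimal for one linear limit, giving 27.9 g.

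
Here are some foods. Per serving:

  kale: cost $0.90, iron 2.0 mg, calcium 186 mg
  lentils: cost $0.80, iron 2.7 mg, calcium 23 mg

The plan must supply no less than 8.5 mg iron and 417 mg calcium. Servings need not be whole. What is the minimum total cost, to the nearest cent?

Minimising a linear cost over {iron ≥ 8.5, calcium ≥ 417, servings ≥ 0} — the optimum is at a vertex, using one or two foods.
kale only: max(8.5/2.0, 417/186) = 4.25 servings → $3.83.
lentils only: max(8.5/2.7, 417/23) = 18.13 servings → $14.50.
kale + lentils with both tight: 2.039 servings and 1.637 servings → $3.15.
So the least-cost plan costs $3.15.

$3.15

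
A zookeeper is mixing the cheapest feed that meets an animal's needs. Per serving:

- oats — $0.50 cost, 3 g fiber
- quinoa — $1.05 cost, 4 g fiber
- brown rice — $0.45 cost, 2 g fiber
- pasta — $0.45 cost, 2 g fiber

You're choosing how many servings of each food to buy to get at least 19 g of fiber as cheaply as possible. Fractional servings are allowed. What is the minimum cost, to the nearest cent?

$3.17

Cost per g of fiber: oats $0.1667, brown rice $0.2250, pasta $0.2250, quinoa $0.2625.
With no serving limits, use only oats: 19 g / 3 g = 6.333 servings × $0.50 = $3.17.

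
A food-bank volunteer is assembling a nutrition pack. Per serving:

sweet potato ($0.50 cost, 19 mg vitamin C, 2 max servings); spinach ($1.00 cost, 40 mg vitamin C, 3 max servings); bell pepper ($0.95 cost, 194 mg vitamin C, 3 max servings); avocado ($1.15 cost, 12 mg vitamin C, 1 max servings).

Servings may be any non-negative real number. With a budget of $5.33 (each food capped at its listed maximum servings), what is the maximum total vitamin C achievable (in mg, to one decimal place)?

681.2 mg

Vitamin C per dollar: bell pepper 204.2, spinach 40, sweet potato 38, avocado 10.43.
Take 3 servings of bell pepper: spends $2.85, +582.0 mg vitamin C (running total 582.0 mg).
Take 2.48 servings of spinach: spends $2.48, +99.2 mg vitamin C (running total 681.2 mg).
Greedy by best ratio exhausts the cost allowance optimally: 681.2 mg.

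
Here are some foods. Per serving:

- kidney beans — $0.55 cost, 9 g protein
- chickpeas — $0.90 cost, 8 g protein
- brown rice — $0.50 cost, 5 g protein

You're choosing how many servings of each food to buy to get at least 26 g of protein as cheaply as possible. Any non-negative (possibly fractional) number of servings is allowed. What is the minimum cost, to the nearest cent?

Cost per g of protein: kidney beans $0.0611, brown rice $0.1000, chickpeas $0.1125.
With no serving limits, use only kidney beans: 26 g / 9 g = 2.889 servings × $0.55 = $1.59.

$1.59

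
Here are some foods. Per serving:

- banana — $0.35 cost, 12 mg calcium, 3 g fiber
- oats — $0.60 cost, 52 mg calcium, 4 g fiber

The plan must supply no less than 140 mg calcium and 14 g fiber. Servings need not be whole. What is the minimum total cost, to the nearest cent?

$1.94

This is a tiny linear program; its minimum lies at a vertex of the feasible set. List the vertices and price them.
banana only: max(140/12, 14/3) = 11.67 servings → $4.08.
oats only: max(140/52, 14/4) = 3.5 servings → $2.10.
banana + oats with both tight: 1.556 servings and 2.333 servings → $1.94.
The minimum over all feasible corners is $1.94.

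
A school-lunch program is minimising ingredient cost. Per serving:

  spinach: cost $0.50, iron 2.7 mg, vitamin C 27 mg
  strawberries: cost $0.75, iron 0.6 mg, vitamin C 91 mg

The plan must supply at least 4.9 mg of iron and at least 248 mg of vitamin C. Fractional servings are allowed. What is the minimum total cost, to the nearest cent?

Check every corner: each single food scaled to meet both minima, and each pair solved so both constraints bind.
spinach only: max(4.9/2.7, 248/27) = 9.185 servings → $4.59.
strawberries only: max(4.9/0.6, 248/91) = 8.167 servings → $6.12.
spinach + strawberries with both tight: 1.295 servings and 2.341 servings → $2.40.
So the least-cost plan costs $2.40.

$2.40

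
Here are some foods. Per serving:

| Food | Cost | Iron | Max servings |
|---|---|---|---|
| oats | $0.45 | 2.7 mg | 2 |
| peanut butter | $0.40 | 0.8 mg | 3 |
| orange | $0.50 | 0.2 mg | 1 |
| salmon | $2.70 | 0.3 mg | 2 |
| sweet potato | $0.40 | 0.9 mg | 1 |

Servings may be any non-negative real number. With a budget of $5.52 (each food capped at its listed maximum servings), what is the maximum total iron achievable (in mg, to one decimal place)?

Iron per dollar: oats 6, sweet potato 2.25, peanut butter 2, orange 0.4, salmon 0.1111.
Take 2 servings of oats: spends $0.90, +5.4 mg iron (running total 5.4 mg).
Take 1 serving of sweet potato: spends $0.40, +0.9 mg iron (running total 6.3 mg).
Take 3 servings of peanut butter: spends $1.20, +2.4 mg iron (running total 8.7 mg).
Take 1 serving of orange: spends $0.50, +0.2 mg iron (running total 8.9 mg).
Take 0.9333 servings of salmon: spends $2.52, +0.3 mg iron (running total 9.2 mg).
Filling greedily by iron-per-dollar is optimal for one linear limit, giving 9.2 mg.

9.2 mg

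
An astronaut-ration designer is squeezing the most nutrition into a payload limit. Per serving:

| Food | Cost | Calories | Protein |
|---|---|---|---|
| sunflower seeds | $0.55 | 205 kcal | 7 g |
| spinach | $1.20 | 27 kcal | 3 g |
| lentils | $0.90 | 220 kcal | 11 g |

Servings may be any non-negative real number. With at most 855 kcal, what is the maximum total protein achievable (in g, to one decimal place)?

Protein per kcal: spinach 0.1111, lentils 0.05, sunflower seeds 0.03415.
With no serving limits, spend the whole calories allowance on spinach: 855 kcal / 27 kcal × 3 g = 95.0 g.

95.0 g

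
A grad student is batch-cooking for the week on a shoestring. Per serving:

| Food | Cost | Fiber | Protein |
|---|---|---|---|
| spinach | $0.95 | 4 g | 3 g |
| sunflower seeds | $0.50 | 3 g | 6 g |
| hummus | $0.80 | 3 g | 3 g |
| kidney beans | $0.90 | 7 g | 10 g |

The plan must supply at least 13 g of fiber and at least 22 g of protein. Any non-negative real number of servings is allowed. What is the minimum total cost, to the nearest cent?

Two binding constraints pin down two serving amounts, so the optimal mix uses at most two foods. The candidates are each food alone (scaled to the tighter of fiber/protein) and each pair with both constraints tight.
spinach only: max(13/4, 22/3) = 7.333 servings → $6.97.
sunflower seeds only: max(13/3, 22/6) = 4.333 servings → $2.17.
hummus only: max(13/3, 22/3) = 7.333 servings → $5.87.
kidney beans only: max(13/7, 22/10) = 2.2 servings → $1.98.
spinach + sunflower seeds with both tight: 0.8 servings and 3.267 servings → $2.39.
spinach + hummus: intersection lies outside the first quadrant.
spinach + kidney beans: the both-tight solution has a negative serving — not a feasible corner.
sunflower seeds + hummus with both tight: 3 servings and 1.333 servings → $2.57.
sunflower seeds + kidney beans with both tight: 2 servings and 1 serving → $1.90.
hummus + kidney beans: the both-tight solution has a negative serving — not a feasible corner.
The minimum over all feasible corners is $1.90.

$1.90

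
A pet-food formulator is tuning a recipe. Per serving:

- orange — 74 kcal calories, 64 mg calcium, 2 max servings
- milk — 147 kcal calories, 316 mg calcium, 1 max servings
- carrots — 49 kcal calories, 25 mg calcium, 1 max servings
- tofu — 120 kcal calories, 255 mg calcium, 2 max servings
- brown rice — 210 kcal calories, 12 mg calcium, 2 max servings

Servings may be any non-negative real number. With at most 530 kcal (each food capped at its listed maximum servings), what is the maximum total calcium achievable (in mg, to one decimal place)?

Calcium per kcal: milk 2.15, tofu 2.125, orange 0.8649, carrots 0.5102, brown rice 0.05714.
Take 1 serving of milk: uses 147 kcal, +316.0 mg calcium (running total 316.0 mg).
Take 2 servings of tofu: uses 240 kcal, +510.0 mg calcium (running total 826.0 mg).
Take 1.932 servings of orange: uses 143 kcal, +123.7 mg calcium (running total 949.7 mg).
Greedy by best ratio exhausts the calories allowance optimally: 949.7 mg.

949.7 mg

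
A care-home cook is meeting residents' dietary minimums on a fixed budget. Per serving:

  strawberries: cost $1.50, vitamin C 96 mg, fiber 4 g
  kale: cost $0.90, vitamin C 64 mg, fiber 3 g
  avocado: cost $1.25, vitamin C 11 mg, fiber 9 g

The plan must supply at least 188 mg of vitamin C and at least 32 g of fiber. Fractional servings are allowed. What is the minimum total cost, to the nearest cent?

Compare the cost at each extreme point of the feasible region.
strawberries only: max(188/96, 32/4) = 8 servings → $12.00.
kale only: max(188/64, 32/3) = 10.67 servings → $9.60.
avocado only: max(188/11, 32/9) = 17.09 servings → $21.36.
strawberries + kale: the both-tight solution has a negative serving — not a feasible corner.
strawberries + avocado with both tight: 1.634 servings and 2.829 servings → $5.99.
kale + avocado with both tight: 2.468 servings and 2.733 servings → $5.64.
The minimum over all feasible corners is $5.64.

$5.64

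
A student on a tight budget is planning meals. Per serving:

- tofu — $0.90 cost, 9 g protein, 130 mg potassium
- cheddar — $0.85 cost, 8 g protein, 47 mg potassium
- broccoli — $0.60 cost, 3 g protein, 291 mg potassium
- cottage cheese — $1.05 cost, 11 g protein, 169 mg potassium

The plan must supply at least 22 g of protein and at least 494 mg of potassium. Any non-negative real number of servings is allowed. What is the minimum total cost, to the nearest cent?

$2.30

Two binding constraints pin down two serving amounts, so the optimal mix uses at most two foods. The candidates are each food alone (scaled to the tighter of protein/potassium) and each pair with both constraints tight.
tofu only: max(22/9, 494/130) = 3.8 servings → $3.42.
cheddar only: max(22/8, 494/47) = 10.51 servings → $8.93.
broccoli only: max(22/3, 494/291) = 7.333 servings → $4.40.
cottage cheese only: max(22/11, 494/169) = 2.923 servings → $3.07.
tofu + cheddar: intersection lies outside the first quadrant.
tofu + broccoli with both tight: 2.207 servings and 0.7115 servings → $2.41.
tofu + cottage cheese: the both-tight solution has a negative serving — not a feasible corner.
cheddar + broccoli with both tight: 2.25 servings and 1.334 servings → $2.71.
cheddar + cottage cheese: the both-tight solution has a negative serving — not a feasible corner.
broccoli + cottage cheese with both tight: 0.637 servings and 1.826 servings → $2.30.
The minimum over all feasible corners is $2.30.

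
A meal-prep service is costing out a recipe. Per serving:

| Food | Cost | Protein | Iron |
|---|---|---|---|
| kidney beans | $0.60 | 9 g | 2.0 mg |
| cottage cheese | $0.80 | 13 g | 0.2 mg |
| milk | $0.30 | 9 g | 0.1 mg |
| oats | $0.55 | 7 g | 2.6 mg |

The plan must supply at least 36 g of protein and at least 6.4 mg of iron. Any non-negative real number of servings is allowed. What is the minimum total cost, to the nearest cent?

A basic optimal solution has at most two foods positive. Try each food alone and each pair with both targets met exactly.
kidney beans only: max(36/9, 6.4/2.0) = 4 servings → $2.40.
cottage cheese only: max(36/13, 6.4/0.2) = 32 servings → $25.60.
milk only: max(36/9, 6.4/0.1) = 64 servings → $19.20.
oats only: max(36/7, 6.4/2.6) = 5.143 servings → $2.83.
kidney beans + cottage cheese with both tight: 3.14 servings and 0.595 servings → $2.36.
kidney beans + milk with both tight: 3.158 servings and 0.8421 servings → $2.15.
kidney beans + oats: the both-tight solution has a negative serving — not a feasible corner.
cottage cheese + milk with both targets exact would need a negative amount; discard.
cottage cheese + oats with both tight: 1.506 servings and 2.346 servings → $2.50.
milk + oats with both tight: 2.15 servings and 2.379 servings → $1.95.
Cheapest feasible corner: $1.95.

$1.95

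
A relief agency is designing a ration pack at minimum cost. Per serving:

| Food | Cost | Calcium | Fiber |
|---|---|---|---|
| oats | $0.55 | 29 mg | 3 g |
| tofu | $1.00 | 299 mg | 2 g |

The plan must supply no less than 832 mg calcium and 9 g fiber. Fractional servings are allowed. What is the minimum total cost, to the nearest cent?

$3.34

With two linear requirements the optimum uses one or two foods; enumerate the corners.
oats only: max(832/29, 9/3) = 28.69 servings → $15.78.
tofu only: max(832/299, 9/2) = 4.5 servings → $4.50.
oats + tofu with both tight: 1.224 servings and 2.664 servings → $3.34.
Cheapest feasible corner: $3.34.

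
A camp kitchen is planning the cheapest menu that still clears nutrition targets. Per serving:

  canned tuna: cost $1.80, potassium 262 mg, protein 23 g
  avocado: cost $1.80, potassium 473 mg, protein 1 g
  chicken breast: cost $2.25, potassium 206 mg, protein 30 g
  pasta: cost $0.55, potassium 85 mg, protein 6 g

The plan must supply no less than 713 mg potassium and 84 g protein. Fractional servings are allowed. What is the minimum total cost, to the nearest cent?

$6.40

canned tuna only: max(713/262, 84/23) = 3.652 servings → $6.57.
avocado only: max(713/473, 84/1) = 84 servings → $151.20.
chicken breast only: max(713/206, 84/30) = 3.461 servings → $7.79.
pasta only: max(713/85, 84/6) = 14 servings → $7.70.
canned tuna + avocado with both targets exact would need a negative amount; discard.
canned tuna + chicken breast with both tight: 1.309 servings and 1.797 servings → $6.40.
canned tuna + pasta: intersection lies outside the first quadrant.
avocado + chicken breast with both tight: 0.2922 servings and 2.79 servings → $6.80.
avocado + pasta: the both-tight solution has a negative serving — not a feasible corner.
chicken breast + pasta with both tight: 2.178 servings and 3.11 servings → $6.61.
The minimum over all feasible corners is $6.40.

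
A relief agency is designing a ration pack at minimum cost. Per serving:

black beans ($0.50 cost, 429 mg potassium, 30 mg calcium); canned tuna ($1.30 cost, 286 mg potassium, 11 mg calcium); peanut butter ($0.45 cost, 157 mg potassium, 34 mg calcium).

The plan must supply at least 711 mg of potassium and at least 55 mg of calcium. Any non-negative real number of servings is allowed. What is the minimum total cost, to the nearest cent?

$0.89

For a min-cost LP with two ≥-constraints, a basic feasible solution has at most two positive variables.
black beans only: max(711/429, 55/30) = 1.833 servings → $0.92.
canned tuna only: max(711/286, 55/11) = 5 servings → $6.50.
peanut butter only: max(711/157, 55/34) = 4.529 servings → $2.04.
black beans + canned tuna: intersection lies outside the first quadrant.
black beans + peanut butter with both tight: 1.573 servings and 0.2293 servings → $0.89.
canned tuna + peanut butter with both tight: 1.943 servings and 0.989 servings → $2.97.
Cheapest feasible corner: $0.89.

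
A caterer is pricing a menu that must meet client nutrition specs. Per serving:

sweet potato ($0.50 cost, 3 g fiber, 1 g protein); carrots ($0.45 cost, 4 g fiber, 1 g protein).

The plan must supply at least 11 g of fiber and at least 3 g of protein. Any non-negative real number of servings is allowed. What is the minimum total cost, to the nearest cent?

$1.35

With two linear requirements the optimum uses one or two foods; enumerate the corners.
sweet potato only: max(11/3, 3/1) = 3.667 servings → $1.83.
carrots only: max(11/4, 3/1) = 3 servings → $1.35.
sweet potato + carrots with both tight: 1 serving and 2 servings → $1.40.
The minimum over all feasible corners is $1.35.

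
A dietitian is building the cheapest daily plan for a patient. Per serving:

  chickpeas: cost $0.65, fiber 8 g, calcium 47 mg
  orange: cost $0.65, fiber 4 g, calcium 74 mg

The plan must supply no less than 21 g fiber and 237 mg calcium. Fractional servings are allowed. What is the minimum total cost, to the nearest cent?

Two binding constraints pin down two serving amounts, so the optimal mix uses at most two foods. The candidates are each food alone (scaled to the tighter of fiber/calcium) and each pair with both constraints tight.
chickpeas only: max(21/8, 237/47) = 5.043 servings → $3.28.
orange only: max(21/4, 237/74) = 5.25 servings → $3.41.
chickpeas + orange with both tight: 1.5 servings and 2.25 servings → $2.44.
So the least-cost plan costs $2.44.

$2.44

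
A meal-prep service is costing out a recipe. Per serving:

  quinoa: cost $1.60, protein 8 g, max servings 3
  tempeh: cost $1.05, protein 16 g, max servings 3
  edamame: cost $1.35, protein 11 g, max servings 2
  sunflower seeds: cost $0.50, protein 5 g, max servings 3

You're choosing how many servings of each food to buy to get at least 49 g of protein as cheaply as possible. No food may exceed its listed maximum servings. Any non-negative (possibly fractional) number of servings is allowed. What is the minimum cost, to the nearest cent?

Cost per g of protein: tempeh $0.0656, sunflower seeds $0.1000, edamame $0.1227, quinoa $0.2000.
Take 3 servings of tempeh: +48.0 g protein for $3.15 (total $3.15, still need 1.0 g).
Take 0.2 servings of sunflower seeds: +1.0 g protein for $0.10 (total $3.25, still need 0.0 g).
Greedy by cheapest-per-g is optimal for a single linear constraint, so the minimum cost is $3.25.

$3.25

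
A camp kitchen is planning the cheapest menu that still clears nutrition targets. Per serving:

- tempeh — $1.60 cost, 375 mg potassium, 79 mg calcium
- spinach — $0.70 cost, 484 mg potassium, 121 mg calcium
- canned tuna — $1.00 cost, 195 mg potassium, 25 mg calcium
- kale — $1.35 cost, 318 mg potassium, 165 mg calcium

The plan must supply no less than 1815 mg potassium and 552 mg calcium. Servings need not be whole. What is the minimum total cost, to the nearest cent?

Minimising a linear cost over {potassium ≥ 1815, calcium ≥ 552, servings ≥ 0} — the optimum is at a vertex, using one or two foods.
tempeh only: max(1815/375, 552/79) = 6.987 servings → $11.18.
spinach only: max(1815/484, 552/121) = 4.562 servings → $3.19.
canned tuna only: max(1815/195, 552/25) = 22.08 servings → $22.08.
kale only: max(1815/318, 552/165) = 5.708 servings → $7.71.
tempeh + spinach with both targets exact would need a negative amount; discard.
tempeh + canned tuna: intersection lies outside the first quadrant.
tempeh + kale with both tight: 3.372 servings and 1.731 servings → $7.73.
spinach + canned tuna: intersection lies outside the first quadrant.
spinach + kale with both tight: 2.995 servings and 1.149 servings → $3.65.
canned tuna + kale with both tight: 5.116 servings and 2.57 servings → $8.59.
The minimum over all feasible corners is $3.19.

$3.19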